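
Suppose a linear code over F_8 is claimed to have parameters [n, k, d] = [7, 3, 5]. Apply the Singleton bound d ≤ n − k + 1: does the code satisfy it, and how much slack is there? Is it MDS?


Singleton RHS = n − k + 1 = 5, slack = 0, bound satisfied, MDS.

Singleton bound: d ≤ n − k + 1.
Here n = 7, k = 3, so n − k + 1 = 5.
Given d = 5, check d ≤ 5: YES.
Slack = (n − k + 1) − d = 0.
The code is MDS (slack = 0).
Description: the claimed parameters are [7, 3, 5]_8; such a code would be MDS (meets Singleton bound).


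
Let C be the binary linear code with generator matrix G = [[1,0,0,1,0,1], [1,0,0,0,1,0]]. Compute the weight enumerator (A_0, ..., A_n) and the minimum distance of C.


Weight distribution: A_0 = 1, A_2 = 1, A_3 = 2. Minimum distance d = 2.

Enumerate all 2^2 = 4 messages m ∈ F_2^2.
For each, compute codeword c = mG in F_2^6, then tally its weight.
  m = 00 → c = 000000, weight = 0.
  m = 10 → c = 100101, weight = 3.
  m = 01 → c = 100010, weight = 2.
  m = 11 → c = 000111, weight = 3.
Tally weights:
  weight 0: 1 codewords.
  weight 2: 1 codewords.
  weight 3: 2 codewords.
Minimum distance d = smallest w > 0 with A_w > 0 = 2.
Sanity: Σ A_w = 4 = 2^2 = 4 ✓.


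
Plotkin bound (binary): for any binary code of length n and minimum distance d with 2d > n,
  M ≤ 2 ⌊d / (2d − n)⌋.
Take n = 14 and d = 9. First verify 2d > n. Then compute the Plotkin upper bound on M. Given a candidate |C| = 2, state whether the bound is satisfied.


Plotkin bound M ≤ 4; given |C| = 2 ≤ bound (satisfied).

Check applicability: 2d = 18, n = 14.
2d − n = 4 > 0, so Plotkin applies.
Compute d/(2d−n) = 9/4 ≈ 2.2500.
⌊d/(2d−n)⌋ = 2.
Plotkin bound: M ≤ 2·2 = 4.
Given |C| = 2, check: satisfied.
This |C| is below the Plotkin bound.


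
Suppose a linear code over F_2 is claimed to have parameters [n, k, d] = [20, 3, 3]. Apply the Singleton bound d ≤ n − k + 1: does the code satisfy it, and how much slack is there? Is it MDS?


Singleton RHS = n − k + 1 = 18, slack = 15, bound satisfied, not MDS.

Singleton bound: d ≤ n − k + 1.
Here n = 20, k = 3, so n − k + 1 = 18.
Given d = 3, check d ≤ 18: YES.
Slack = (n − k + 1) − d = 15.
The code is NOT MDS (slack = 15 > 0).
Description: the claimed parameters are [20, 3, 3]_2; such a code would be non-MDS.


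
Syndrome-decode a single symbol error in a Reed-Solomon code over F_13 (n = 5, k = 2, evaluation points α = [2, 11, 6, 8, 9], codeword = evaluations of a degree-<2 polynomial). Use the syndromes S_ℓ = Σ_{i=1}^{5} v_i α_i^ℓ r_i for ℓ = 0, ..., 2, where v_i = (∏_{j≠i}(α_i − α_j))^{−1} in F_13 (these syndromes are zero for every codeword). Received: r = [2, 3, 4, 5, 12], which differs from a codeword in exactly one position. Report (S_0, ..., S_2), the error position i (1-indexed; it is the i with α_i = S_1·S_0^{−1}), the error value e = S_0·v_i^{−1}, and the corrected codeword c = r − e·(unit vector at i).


S = (12, 2, 9), error at position 2, error magnitude e = 3, c = [2, 0, 4, 5, 12].

Step 1: column multipliers v_i = (∏_{j≠i}(α_i − α_j))^{−1} mod 13.
  i = 1 (α = 2): (2−11)(2−6)(2−8)(2−9) = (−9)·(−4)·(−6)·(−7) = 1512 ≡ 4, so v_1 = 4^{−1} = 10 (mod 13).
  i = 2 (α = 11): (11−2)(11−6)(11−8)(11−9) = 9·5·3·2 = 270 ≡ 10, so v_2 = 10^{−1} = 4 (mod 13).
  i = 3 (α = 6): (6−2)(6−11)(6−8)(6−9) = 4·(−5)·(−2)·(−3) = −120 ≡ 10, so v_3 = 10^{−1} = 4 (mod 13).
  i = 4 (α = 8): (8−2)(8−11)(8−6)(8−9) = 6·(−3)·2·(−1) = 36 ≡ 10, so v_4 = 10^{−1} = 4 (mod 13).
  i = 5 (α = 9): (9−2)(9−11)(9−6)(9−8) = 7·(−2)·3·1 = −42 ≡ 10, so v_5 = 10^{−1} = 4 (mod 13).
  v = [10, 4, 4, 4, 4].
Step 2: syndromes of r = [2, 3, 4, 5, 12] (all sums mod 13).
  S_0 = Σ v_i r_i = 10·2 + 4·3 + 4·4 + 4·5 + 4·12 = 116 ≡ 12.
  S_1 = Σ v_i α_i r_i = 10·2·2 + 4·11·3 + 4·6·4 + 4·8·5 + 4·9·12 = 860 ≡ 2.
  α_i^2 mod 13 = [4, 4, 10, 12, 3].
  S_2 = Σ v_i α_i^2 r_i = 10·4·2 + 4·4·3 + 4·10·4 + 4·12·5 + 4·3·12 = 672 ≡ 9.
  S = (12, 2, 9) ≠ 0, so r is not a codeword (an error is present).
Step 3: locate the error. For a single error e at position i, S_ℓ = v_i·e·α_i^ℓ, so α_err = S_1/S_0.
  S_0^{−1} = 12^{−1} = 12 (mod 13), so α_err = 2·12 = 24 ≡ 11 = α_2. Error position i = 2.
  Consistency check: S_2/S_1 = 9·7 = 63 ≡ 11 = α_err ✓ (single-error assumption holds).
Step 4: error magnitude e = S_0/v_2 = S_0·∏_{j≠2}(α_2 − α_j) = 12·10 = 120 ≡ 3 (mod 13).
Step 5: correct position 2: c_2 = r_2 − e = 3 − 3 ≡ 0 (mod 13). Hence c = [2, 0, 4, 5, 12].
  Check: interpolating c through the α_i gives m(x) = 1 + 7·x (degree < 2) with m(α_i) = c_i for every i, so c is indeed a codeword.


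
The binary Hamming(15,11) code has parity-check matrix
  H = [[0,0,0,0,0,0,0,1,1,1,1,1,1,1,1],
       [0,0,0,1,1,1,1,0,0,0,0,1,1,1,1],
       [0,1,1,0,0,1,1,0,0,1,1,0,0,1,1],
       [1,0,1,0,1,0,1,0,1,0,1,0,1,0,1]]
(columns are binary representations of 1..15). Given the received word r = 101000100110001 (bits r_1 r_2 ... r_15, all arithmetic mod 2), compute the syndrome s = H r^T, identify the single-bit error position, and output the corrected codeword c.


s = (1, 0, 1, 1)^T, error position = 11, corrected codeword c = 101000100100001

Compute s = H r^T mod 2 one row at a time:
  s_1 = 0 + 0 + 1 + 1 + 0 + 0 + 0 + 1 = 3 ≡ 1 (mod 2).
  s_2 = 0 + 0 + 0 + 1 + 0 + 0 + 0 + 1 = 2 ≡ 0 (mod 2).
  s_3 = 0 + 1 + 0 + 1 + 1 + 1 + 0 + 1 = 5 ≡ 1 (mod 2).
  s_4 = 1 + 1 + 0 + 1 + 0 + 1 + 0 + 1 = 5 ≡ 1 (mod 2).
s = (1, 0, 1, 1)^T — this equals column 11 of H (binary 1011), so error is at position 11.
Correct: flip bit 11 of r = 101000100110001 to get c = 101000100100001.


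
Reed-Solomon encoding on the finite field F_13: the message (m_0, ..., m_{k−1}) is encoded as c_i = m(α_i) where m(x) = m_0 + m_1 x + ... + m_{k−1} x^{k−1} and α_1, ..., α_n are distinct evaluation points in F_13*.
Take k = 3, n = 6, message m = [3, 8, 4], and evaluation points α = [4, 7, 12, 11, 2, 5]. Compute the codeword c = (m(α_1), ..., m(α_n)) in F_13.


c = [8, 8, 12, 3, 9, 0]

Message polynomial: m(x) = 3 + 8·x + 4·x^2 (mod 13).
For each evaluation point α_i, compute m(α_i) mod 13:
  α_1 = 4: Horner steps 4 → 11 → 8, so m(4) = 8.
  α_2 = 7: Horner steps 4 → 10 → 8, so m(7) = 8.
  α_3 = 12: Horner steps 4 → 4 → 12, so m(12) = 12.
  α_4 = 11: Horner steps 4 → 0 → 3, so m(11) = 3.
  α_5 = 2: Horner steps 4 → 3 → 9, so m(2) = 9.
  α_6 = 5: Horner steps 4 → 2 → 0, so m(5) = 0.
Codeword c = [8, 8, 12, 3, 9, 0] ∈ F_13^6.


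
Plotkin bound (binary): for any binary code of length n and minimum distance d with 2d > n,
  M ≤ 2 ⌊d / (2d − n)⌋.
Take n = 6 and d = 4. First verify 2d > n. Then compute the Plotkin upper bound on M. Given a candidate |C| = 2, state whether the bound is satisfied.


Plotkin bound M ≤ 4; given |C| = 2 ≤ bound (satisfied).

Check applicability: 2d = 8, n = 6.
2d − n = 2 > 0, so Plotkin applies.
Compute d/(2d−n) = 4/2 ≈ 2.0000.
⌊d/(2d−n)⌋ = 2.
Plotkin bound: M ≤ 2·2 = 4.
Given |C| = 2, check: satisfied.
This |C| is below the Plotkin bound.


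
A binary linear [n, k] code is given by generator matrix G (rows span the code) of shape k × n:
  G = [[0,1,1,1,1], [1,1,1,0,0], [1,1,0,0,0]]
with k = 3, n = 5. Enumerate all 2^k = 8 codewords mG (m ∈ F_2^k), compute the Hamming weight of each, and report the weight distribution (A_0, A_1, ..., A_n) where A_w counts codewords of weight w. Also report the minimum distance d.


Weight distribution: A_0 = 1, A_1 = 1, A_2 = 1, A_3 = 3, A_4 = 2. Minimum distance d = 1.

Enumerate all 2^3 = 8 messages m ∈ F_2^3.
For each, compute codeword c = mG in F_2^5, then tally its weight.
  m = 000 → c = 00000, weight = 0.
  m = 100 → c = 01111, weight = 4.
  m = 010 → c = 11100, weight = 3.
  m = 110 → c = 10011, weight = 3.
  m = 001 → c = 11000, weight = 2.
  m = 101 → c = 10111, weight = 4.
  m = 011 → c = 00100, weight = 1.
  m = 111 → c = 01011, weight = 3.
Tally weights:
  weight 0: 1 codewords.
  weight 1: 1 codewords.
  weight 2: 1 codewords.
  weight 3: 3 codewords.
  weight 4: 2 codewords.
Minimum distance d = smallest w > 0 with A_w > 0 = 1.
Sanity: Σ A_w = 8 = 2^3 = 8 ✓.


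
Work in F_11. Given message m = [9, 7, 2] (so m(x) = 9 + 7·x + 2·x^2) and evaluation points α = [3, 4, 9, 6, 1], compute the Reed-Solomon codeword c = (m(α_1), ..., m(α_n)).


c = [4, 3, 3, 2, 7]

Message polynomial: m(x) = 9 + 7·x + 2·x^2 (mod 11).
For each evaluation point α_i, compute m(α_i) mod 11:
  α_1 = 3: Horner steps 2 → 2 → 4, so m(3) = 4.
  α_2 = 4: Horner steps 2 → 4 → 3, so m(4) = 3.
  α_3 = 9: Horner steps 2 → 3 → 3, so m(9) = 3.
  α_4 = 6: Horner steps 2 → 8 → 2, so m(6) = 2.
  α_5 = 1: Horner steps 2 → 9 → 7, so m(1) = 7.
Codeword c = [4, 3, 3, 2, 7] ∈ F_11^5.


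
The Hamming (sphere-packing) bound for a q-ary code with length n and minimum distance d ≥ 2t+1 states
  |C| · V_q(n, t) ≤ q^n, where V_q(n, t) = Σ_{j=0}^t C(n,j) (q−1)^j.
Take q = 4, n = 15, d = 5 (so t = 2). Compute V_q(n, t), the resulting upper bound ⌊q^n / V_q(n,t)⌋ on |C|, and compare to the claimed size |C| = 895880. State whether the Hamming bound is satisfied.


V_q(n, t) = 991, q^n = 1073741824, Hamming bound = 1083493, |C| = 895880 ≤ bound (satisfied).

Step 1: Compute V_q(n, t) = Σ_{j=0}^2 C(n, j) (q−1)^j.
  j = 0: C(15,0)·(3)^0 = 1·1 = 1.
  j = 1: C(15,1)·(3)^1 = 15·3 = 45.
  j = 2: C(15,2)·(3)^2 = 105·9 = 945.
  V_q(n, t) = 1 + 45 + 945 = 991.
Step 2: q^n = 4^15 = 1073741824.
Step 3: Hamming bound ⌊q^n / V_q(n,t)⌋ = ⌊1073741824/991⌋ = 1083493.
Step 4: Compare |C| = 895880 to 1083493: satisfied.
The claimed |C| lies below the Hamming bound.


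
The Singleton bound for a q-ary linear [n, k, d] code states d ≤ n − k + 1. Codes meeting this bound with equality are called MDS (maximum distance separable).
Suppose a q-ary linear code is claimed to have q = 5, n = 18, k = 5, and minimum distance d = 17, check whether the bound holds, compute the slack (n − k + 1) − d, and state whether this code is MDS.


Singleton RHS = n − k + 1 = 14, slack = -3, bound violated (no such code; not MDS).

Singleton bound: d ≤ n − k + 1.
Here n = 18, k = 5, so n − k + 1 = 14.
Given d = 17, check d ≤ 14: NO.
Slack = (n − k + 1) − d = -3.
The slack is negative: d = 17 exceeds n − k + 1 = 14 by 3, so the Singleton bound is violated and no linear [18, 5, 17]_5 code can exist. In particular it is not MDS (MDS requires d = n − k + 1 exactly).
Description: the claimed parameters are [18, 5, 17]_5; such a code would be impossible (violates the Singleton bound).


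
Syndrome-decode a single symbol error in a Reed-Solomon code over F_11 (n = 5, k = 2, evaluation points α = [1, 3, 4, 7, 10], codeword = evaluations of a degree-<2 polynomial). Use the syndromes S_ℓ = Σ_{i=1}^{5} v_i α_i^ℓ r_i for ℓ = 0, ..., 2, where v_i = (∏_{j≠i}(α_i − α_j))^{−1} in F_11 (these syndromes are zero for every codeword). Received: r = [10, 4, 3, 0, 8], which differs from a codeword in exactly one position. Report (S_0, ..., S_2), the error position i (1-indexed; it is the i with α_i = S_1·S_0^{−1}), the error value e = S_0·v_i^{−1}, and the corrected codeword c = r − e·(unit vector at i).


S = (3, 3, 3), error at position 1, error magnitude e = 4, c = [6, 4, 3, 0, 8].

Step 1: column multipliers v_i = (∏_{j≠i}(α_i − α_j))^{−1} mod 11.
  i = 1 (α = 1): (1−3)(1−4)(1−7)(1−10) = (−2)·(−3)·(−6)·(−9) = 324 ≡ 5, so v_1 = 5^{−1} = 9 (mod 11).
  i = 2 (α = 3): (3−1)(3−4)(3−7)(3−10) = 2·(−1)·(−4)·(−7) = −56 ≡ 10, so v_2 = 10^{−1} = 10 (mod 11).
  i = 3 (α = 4): (4−1)(4−3)(4−7)(4−10) = 3·1·(−3)·(−6) = 54 ≡ 10, so v_3 = 10^{−1} = 10 (mod 11).
  i = 4 (α = 7): (7−1)(7−3)(7−4)(7−10) = 6·4·3·(−3) = −216 ≡ 4, so v_4 = 4^{−1} = 3 (mod 11).
  i = 5 (α = 10): (10−1)(10−3)(10−4)(10−7) = 9·7·6·3 = 1134 ≡ 1, so v_5 = 1^{−1} = 1 (mod 11).
  v = [9, 10, 10, 3, 1].
Step 2: syndromes of r = [10, 4, 3, 0, 8] (all sums mod 11).
  S_0 = Σ v_i r_i = 9·10 + 10·4 + 10·3 + 3·0 + 1·8 = 168 ≡ 3.
  S_1 = Σ v_i α_i r_i = 9·1·10 + 10·3·4 + 10·4·3 + 3·7·0 + 1·10·8 = 410 ≡ 3.
  α_i^2 mod 11 = [1, 9, 5, 5, 1].
  S_2 = Σ v_i α_i^2 r_i = 9·1·10 + 10·9·4 + 10·5·3 + 3·5·0 + 1·1·8 = 608 ≡ 3.
  S = (3, 3, 3) ≠ 0, so r is not a codeword (an error is present).
Step 3: locate the error. For a single error e at position i, S_ℓ = v_i·e·α_i^ℓ, so α_err = S_1/S_0.
  S_0^{−1} = 3^{−1} = 4 (mod 11), so α_err = 3·4 = 12 ≡ 1 = α_1. Error position i = 1.
  Consistency check: S_2/S_1 = 3·4 = 12 ≡ 1 = α_err ✓ (single-error assumption holds).
Step 4: error magnitude e = S_0/v_1 = S_0·∏_{j≠1}(α_1 − α_j) = 3·5 = 15 ≡ 4 (mod 11).
Step 5: correct position 1: c_1 = r_1 − e = 10 − 4 ≡ 6 (mod 11). Hence c = [6, 4, 3, 0, 8].
  Check: interpolating c through the α_i gives m(x) = 7 + 10·x (degree < 2) with m(α_i) = c_i for every i, so c is indeed a codeword.


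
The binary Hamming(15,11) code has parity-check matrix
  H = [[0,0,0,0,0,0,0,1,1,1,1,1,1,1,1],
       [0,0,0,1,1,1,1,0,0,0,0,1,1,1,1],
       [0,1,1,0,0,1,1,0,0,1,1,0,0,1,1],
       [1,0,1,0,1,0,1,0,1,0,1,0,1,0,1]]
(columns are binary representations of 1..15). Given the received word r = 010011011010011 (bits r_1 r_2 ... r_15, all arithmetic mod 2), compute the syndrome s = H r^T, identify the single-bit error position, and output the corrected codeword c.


s = (1, 0, 1, 0)^T, error position = 10, corrected codeword c = 010011011110011

Compute s = H r^T mod 2 one row at a time:
  s_1 = 1 + 1 + 0 + 1 + 0 + 0 + 1 + 1 = 5 ≡ 1 (mod 2).
  s_2 = 0 + 1 + 1 + 0 + 0 + 0 + 1 + 1 = 4 ≡ 0 (mod 2).
  s_3 = 1 + 0 + 1 + 0 + 0 + 1 + 1 + 1 = 5 ≡ 1 (mod 2).
  s_4 = 0 + 0 + 1 + 0 + 1 + 1 + 0 + 1 = 4 ≡ 0 (mod 2).
s = (1, 0, 1, 0)^T — this equals column 10 of H (binary 1010), so error is at position 10.
Correct: flip bit 10 of r = 010011011010011 to get c = 010011011110011.


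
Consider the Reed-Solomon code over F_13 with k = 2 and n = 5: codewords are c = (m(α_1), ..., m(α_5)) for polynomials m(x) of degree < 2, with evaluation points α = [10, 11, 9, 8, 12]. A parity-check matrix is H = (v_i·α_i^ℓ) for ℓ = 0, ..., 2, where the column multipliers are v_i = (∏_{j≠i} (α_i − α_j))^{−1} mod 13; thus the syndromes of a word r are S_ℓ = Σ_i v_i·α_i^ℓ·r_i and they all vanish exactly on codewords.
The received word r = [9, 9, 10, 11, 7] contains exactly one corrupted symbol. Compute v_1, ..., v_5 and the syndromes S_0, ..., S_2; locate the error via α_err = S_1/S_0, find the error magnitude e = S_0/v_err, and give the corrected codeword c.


S = (2, 9, 8), error at position 2, error magnitude e = 1, c = [9, 8, 10, 11, 7].

Step 1: column multipliers v_i = (∏_{j≠i}(α_i − α_j))^{−1} mod 13.
  i = 1 (α = 10): (10−11)(10−9)(10−8)(10−12) = (−1)·1·2·(−2) = 4 ≡ 4, so v_1 = 4^{−1} = 10 (mod 13).
  i = 2 (α = 11): (11−10)(11−9)(11−8)(11−12) = 1·2·3·(−1) = −6 ≡ 7, so v_2 = 7^{−1} = 2 (mod 13).
  i = 3 (α = 9): (9−10)(9−11)(9−8)(9−12) = (−1)·(−2)·1·(−3) = −6 ≡ 7, so v_3 = 7^{−1} = 2 (mod 13).
  i = 4 (α = 8): (8−10)(8−11)(8−9)(8−12) = (−2)·(−3)·(−1)·(−4) = 24 ≡ 11, so v_4 = 11^{−1} = 6 (mod 13).
  i = 5 (α = 12): (12−10)(12−11)(12−9)(12−8) = 2·1·3·4 = 24 ≡ 11, so v_5 = 11^{−1} = 6 (mod 13).
  v = [10, 2, 2, 6, 6].
Step 2: syndromes of r = [9, 9, 10, 11, 7] (all sums mod 13).
  S_0 = Σ v_i r_i = 10·9 + 2·9 + 2·10 + 6·11 + 6·7 = 236 ≡ 2.
  S_1 = Σ v_i α_i r_i = 10·10·9 + 2·11·9 + 2·9·10 + 6·8·11 + 6·12·7 = 2310 ≡ 9.
  α_i^2 mod 13 = [9, 4, 3, 12, 1].
  S_2 = Σ v_i α_i^2 r_i = 10·9·9 + 2·4·9 + 2·3·10 + 6·12·11 + 6·1·7 = 1776 ≡ 8.
  S = (2, 9, 8) ≠ 0, so r is not a codeword (an error is present).
Step 3: locate the error. For a single error e at position i, S_ℓ = v_i·e·α_i^ℓ, so α_err = S_1/S_0.
  S_0^{−1} = 2^{−1} = 7 (mod 13), so α_err = 9·7 = 63 ≡ 11 = α_2. Error position i = 2.
  Consistency check: S_2/S_1 = 8·3 = 24 ≡ 11 = α_err ✓ (single-error assumption holds).
Step 4: error magnitude e = S_0/v_2 = S_0·∏_{j≠2}(α_2 − α_j) = 2·7 = 14 ≡ 1 (mod 13).
Step 5: correct position 2: c_2 = r_2 − e = 9 − 1 ≡ 8 (mod 13). Hence c = [9, 8, 10, 11, 7].
  Check: interpolating c through the α_i gives m(x) = 6 + 12·x (degree < 2) with m(α_i) = c_i for every i, so c is indeed a codeword.


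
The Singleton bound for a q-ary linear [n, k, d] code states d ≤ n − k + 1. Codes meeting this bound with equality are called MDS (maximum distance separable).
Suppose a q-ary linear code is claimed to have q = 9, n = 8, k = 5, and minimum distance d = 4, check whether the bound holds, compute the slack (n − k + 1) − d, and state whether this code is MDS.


Singleton RHS = n − k + 1 = 4, slack = 0, bound satisfied, MDS.

Singleton bound: d ≤ n − k + 1.
Here n = 8, k = 5, so n − k + 1 = 4.
Given d = 4, check d ≤ 4: YES.
Slack = (n − k + 1) − d = 0.
The code is MDS (slack = 0).
Description: the claimed parameters are [8, 5, 4]_9; such a code would be MDS (meets Singleton bound).


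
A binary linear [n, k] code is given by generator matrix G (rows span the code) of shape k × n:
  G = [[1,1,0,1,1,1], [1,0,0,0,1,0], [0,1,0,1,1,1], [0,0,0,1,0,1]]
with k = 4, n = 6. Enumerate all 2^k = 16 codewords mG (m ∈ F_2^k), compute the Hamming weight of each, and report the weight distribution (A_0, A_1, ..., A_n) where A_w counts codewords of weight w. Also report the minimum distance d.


Weight distribution: A_0 = 1, A_1 = 3, A_2 = 4, A_3 = 4, A_4 = 3, A_5 = 1. Minimum distance d = 1.

Enumerate all 2^4 = 16 messages m ∈ F_2^4.
For each, compute codeword c = mG in F_2^6, then tally its weight.
  m = 0000 → c = 000000, weight = 0.
  m = 1000 → c = 110111, weight = 5.
  m = 0100 → c = 100010, weight = 2.
  m = 1100 → c = 010101, weight = 3.
  m = 0010 → c = 010111, weight = 4.
  m = 1010 → c = 100000, weight = 1.
  m = 0110 → c = 110101, weight = 4.
  m = 1110 → c = 000010, weight = 1.
  m = 0001 → c = 000101, weight = 2.
  m = 1001 → c = 110010, weight = 3.
  m = 0101 → c = 100111, weight = 4.
  m = 1101 → c = 010000, weight = 1.
  m = 0011 → c = 010010, weight = 2.
  m = 1011 → c = 100101, weight = 3.
  m = 0111 → c = 110000, weight = 2.
  m = 1111 → c = 000111, weight = 3.
Tally weights:
  weight 0: 1 codewords.
  weight 1: 3 codewords.
  weight 2: 4 codewords.
  weight 3: 4 codewords.
  weight 4: 3 codewords.
  weight 5: 1 codewords.
Minimum distance d = smallest w > 0 with A_w > 0 = 1.
Sanity: Σ A_w = 16 = 2^4 = 16 ✓.


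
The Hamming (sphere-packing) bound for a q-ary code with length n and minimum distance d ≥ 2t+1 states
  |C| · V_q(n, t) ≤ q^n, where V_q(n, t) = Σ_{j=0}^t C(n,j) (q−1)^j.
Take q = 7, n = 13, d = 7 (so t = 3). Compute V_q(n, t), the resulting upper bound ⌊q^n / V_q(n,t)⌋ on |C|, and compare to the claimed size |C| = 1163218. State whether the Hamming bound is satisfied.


V_q(n, t) = 64663, q^n = 96889010407, Hamming bound = 1498368, |C| = 1163218 ≤ bound (satisfied).

Step 1: Compute V_q(n, t) = Σ_{j=0}^3 C(n, j) (q−1)^j.
  j = 0: C(13,0)·(6)^0 = 1·1 = 1.
  j = 1: C(13,1)·(6)^1 = 13·6 = 78.
  j = 2: C(13,2)·(6)^2 = 78·36 = 2808.
  j = 3: C(13,3)·(6)^3 = 286·216 = 61776.
  V_q(n, t) = 1 + 78 + 2808 + 61776 = 64663.
Step 2: q^n = 7^13 = 96889010407.
Step 3: Hamming bound ⌊q^n / V_q(n,t)⌋ = ⌊96889010407/64663⌋ = 1498368.
Step 4: Compare |C| = 1163218 to 1498368: satisfied.
The claimed |C| lies below the Hamming bound.


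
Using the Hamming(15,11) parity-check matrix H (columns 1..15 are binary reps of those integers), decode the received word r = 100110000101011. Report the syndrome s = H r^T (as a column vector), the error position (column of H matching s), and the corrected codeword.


s = (0, 1, 1, 1)^T, error position = 7, corrected codeword c = 100110100101011

Compute s = H r^T mod 2 one row at a time:
  s_1 = 0 + 0 + 1 + 0 + 1 + 0 + 1 + 1 = 4 ≡ 0 (mod 2).
  s_2 = 1 + 1 + 0 + 0 + 1 + 0 + 1 + 1 = 5 ≡ 1 (mod 2).
  s_3 = 0 + 0 + 0 + 0 + 1 + 0 + 1 + 1 = 3 ≡ 1 (mod 2).
  s_4 = 1 + 0 + 1 + 0 + 0 + 0 + 0 + 1 = 3 ≡ 1 (mod 2).
s = (0, 1, 1, 1)^T — this equals column 7 of H (binary 0111), so error is at position 7.
Correct: flip bit 7 of r = 100110000101011 to get c = 100110100101011.


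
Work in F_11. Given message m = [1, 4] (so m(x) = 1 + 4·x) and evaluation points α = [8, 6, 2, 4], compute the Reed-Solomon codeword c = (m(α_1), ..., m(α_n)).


c = [0, 3, 9, 6]

Message polynomial: m(x) = 1 + 4·x (mod 11).
For each evaluation point α_i, compute m(α_i) mod 11:
  α_1 = 8: Horner steps 4 → 0, so m(8) = 0.
  α_2 = 6: Horner steps 4 → 3, so m(6) = 3.
  α_3 = 2: Horner steps 4 → 9, so m(2) = 9.
  α_4 = 4: Horner steps 4 → 6, so m(4) = 6.
Codeword c = [0, 3, 9, 6] ∈ F_11^4.


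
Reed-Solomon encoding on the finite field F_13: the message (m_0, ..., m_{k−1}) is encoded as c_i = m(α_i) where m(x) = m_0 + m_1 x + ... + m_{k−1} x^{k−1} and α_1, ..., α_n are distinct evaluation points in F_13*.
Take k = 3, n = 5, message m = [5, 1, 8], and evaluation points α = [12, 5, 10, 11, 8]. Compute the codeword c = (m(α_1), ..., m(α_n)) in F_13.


c = [12, 2, 9, 9, 5]

Message polynomial: m(x) = 5 + 1·x + 8·x^2 (mod 13).
For each evaluation point α_i, compute m(α_i) mod 13:
  α_1 = 12: Horner steps 8 → 6 → 12, so m(12) = 12.
  α_2 = 5: Horner steps 8 → 2 → 2, so m(5) = 2.
  α_3 = 10: Horner steps 8 → 3 → 9, so m(10) = 9.
  α_4 = 11: Horner steps 8 → 11 → 9, so m(11) = 9.
  α_5 = 8: Horner steps 8 → 0 → 5, so m(8) = 5.
Codeword c = [12, 2, 9, 9, 5] ∈ F_13^5.


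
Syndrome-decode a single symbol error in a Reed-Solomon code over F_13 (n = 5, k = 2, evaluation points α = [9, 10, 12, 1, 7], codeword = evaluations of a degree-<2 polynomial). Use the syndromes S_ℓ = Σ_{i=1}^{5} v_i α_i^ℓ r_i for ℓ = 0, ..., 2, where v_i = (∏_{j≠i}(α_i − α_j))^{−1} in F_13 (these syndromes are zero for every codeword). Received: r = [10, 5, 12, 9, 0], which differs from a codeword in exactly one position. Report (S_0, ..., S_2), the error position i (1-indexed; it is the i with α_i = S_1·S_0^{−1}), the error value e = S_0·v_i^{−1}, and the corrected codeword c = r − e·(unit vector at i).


S = (5, 11, 6), error at position 2, error magnitude e = 3, c = [10, 2, 12, 9, 0].

Step 1: column multipliers v_i = (∏_{j≠i}(α_i − α_j))^{−1} mod 13.
  i = 1 (α = 9): (9−10)(9−12)(9−1)(9−7) = (−1)·(−3)·8·2 = 48 ≡ 9, so v_1 = 9^{−1} = 3 (mod 13).
  i = 2 (α = 10): (10−9)(10−12)(10−1)(10−7) = 1·(−2)·9·3 = −54 ≡ 11, so v_2 = 11^{−1} = 6 (mod 13).
  i = 3 (α = 12): (12−9)(12−10)(12−1)(12−7) = 3·2·11·5 = 330 ≡ 5, so v_3 = 5^{−1} = 8 (mod 13).
  i = 4 (α = 1): (1−9)(1−10)(1−12)(1−7) = (−8)·(−9)·(−11)·(−6) = 4752 ≡ 7, so v_4 = 7^{−1} = 2 (mod 13).
  i = 5 (α = 7): (7−9)(7−10)(7−12)(7−1) = (−2)·(−3)·(−5)·6 = −180 ≡ 2, so v_5 = 2^{−1} = 7 (mod 13).
  v = [3, 6, 8, 2, 7].
Step 2: syndromes of r = [10, 5, 12, 9, 0] (all sums mod 13).
  S_0 = Σ v_i r_i = 3·10 + 6·5 + 8·12 + 2·9 + 7·0 = 174 ≡ 5.
  S_1 = Σ v_i α_i r_i = 3·9·10 + 6·10·5 + 8·12·12 + 2·1·9 + 7·7·0 = 1740 ≡ 11.
  α_i^2 mod 13 = [3, 9, 1, 1, 10].
  S_2 = Σ v_i α_i^2 r_i = 3·3·10 + 6·9·5 + 8·1·12 + 2·1·9 + 7·10·0 = 474 ≡ 6.
  S = (5, 11, 6) ≠ 0, so r is not a codeword (an error is present).
Step 3: locate the error. For a single error e at position i, S_ℓ = v_i·e·α_i^ℓ, so α_err = S_1/S_0.
  S_0^{−1} = 5^{−1} = 8 (mod 13), so α_err = 11·8 = 88 ≡ 10 = α_2. Error position i = 2.
  Consistency check: S_2/S_1 = 6·6 = 36 ≡ 10 = α_err ✓ (single-error assumption holds).
Step 4: error magnitude e = S_0/v_2 = S_0·∏_{j≠2}(α_2 − α_j) = 5·11 = 55 ≡ 3 (mod 13).
Step 5: correct position 2: c_2 = r_2 − e = 5 − 3 ≡ 2 (mod 13). Hence c = [10, 2, 12, 9, 0].
  Check: interpolating c through the α_i gives m(x) = 4 + 5·x (degree < 2) with m(α_i) = c_i for every i, so c is indeed a codeword.


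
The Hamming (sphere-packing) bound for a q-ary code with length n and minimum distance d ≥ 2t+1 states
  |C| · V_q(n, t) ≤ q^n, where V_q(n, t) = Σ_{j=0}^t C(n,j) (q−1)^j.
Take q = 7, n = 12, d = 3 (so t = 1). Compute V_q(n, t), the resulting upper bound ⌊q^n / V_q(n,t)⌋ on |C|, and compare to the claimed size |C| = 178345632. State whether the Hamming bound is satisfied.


V_q(n, t) = 73, q^n = 13841287201, Hamming bound = 189606673, |C| = 178345632 ≤ bound (satisfied).

Step 1: Compute V_q(n, t) = Σ_{j=0}^1 C(n, j) (q−1)^j.
  j = 0: C(12,0)·(6)^0 = 1·1 = 1.
  j = 1: C(12,1)·(6)^1 = 12·6 = 72.
  V_q(n, t) = 1 + 72 = 73.
Step 2: q^n = 7^12 = 13841287201.
Step 3: Hamming bound ⌊q^n / V_q(n,t)⌋ = ⌊13841287201/73⌋ = 189606673.
Step 4: Compare |C| = 178345632 to 189606673: satisfied.
The claimed |C| lies below the Hamming bound.


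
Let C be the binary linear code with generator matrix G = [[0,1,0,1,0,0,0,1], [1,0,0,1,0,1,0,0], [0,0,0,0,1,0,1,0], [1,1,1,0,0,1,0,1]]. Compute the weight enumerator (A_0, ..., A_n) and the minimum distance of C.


Weight distribution: A_0 = 1, A_1 = 1, A_2 = 1, A_3 = 3, A_4 = 3, A_5 = 3, A_6 = 3, A_7 = 1. Minimum distance d = 1.

Enumerate all 2^4 = 16 messages m ∈ F_2^4.
For each, compute codeword c = mG in F_2^8, then tally its weight.
  m = 0000 → c = 00000000, weight = 0.
  m = 1000 → c = 01010001, weight = 3.
  m = 0100 → c = 10010100, weight = 3.
  m = 1100 → c = 11000101, weight = 4.
  m = 0010 → c = 00001010, weight = 2.
  m = 1010 → c = 01011011, weight = 5.
  m = 0110 → c = 10011110, weight = 5.
  m = 1110 → c = 11001111, weight = 6.
  m = 0001 → c = 11100101, weight = 5.
  m = 1001 → c = 10110100, weight = 4.
  m = 0101 → c = 01110001, weight = 4.
  m = 1101 → c = 00100000, weight = 1.
  m = 0011 → c = 11101111, weight = 7.
  m = 1011 → c = 10111110, weight = 6.
  m = 0111 → c = 01111011, weight = 6.
  m = 1111 → c = 00101010, weight = 3.
Tally weights:
  weight 0: 1 codewords.
  weight 1: 1 codewords.
  weight 2: 1 codewords.
  weight 3: 3 codewords.
  weight 4: 3 codewords.
  weight 5: 3 codewords.
  weight 6: 3 codewords.
  weight 7: 1 codewords.
Minimum distance d = smallest w > 0 with A_w > 0 = 1.
Sanity: Σ A_w = 16 = 2^4 = 16 ✓.


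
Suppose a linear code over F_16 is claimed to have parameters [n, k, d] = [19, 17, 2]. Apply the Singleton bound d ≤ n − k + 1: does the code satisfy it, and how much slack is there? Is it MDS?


Singleton RHS = n − k + 1 = 3, slack = 1, bound satisfied, not MDS.

Singleton bound: d ≤ n − k + 1.
Here n = 19, k = 17, so n − k + 1 = 3.
Given d = 2, check d ≤ 3: YES.
Slack = (n − k + 1) − d = 1.
The code is NOT MDS (slack = 1 > 0).
Description: the claimed parameters are [19, 17, 2]_16; such a code would be non-MDS.


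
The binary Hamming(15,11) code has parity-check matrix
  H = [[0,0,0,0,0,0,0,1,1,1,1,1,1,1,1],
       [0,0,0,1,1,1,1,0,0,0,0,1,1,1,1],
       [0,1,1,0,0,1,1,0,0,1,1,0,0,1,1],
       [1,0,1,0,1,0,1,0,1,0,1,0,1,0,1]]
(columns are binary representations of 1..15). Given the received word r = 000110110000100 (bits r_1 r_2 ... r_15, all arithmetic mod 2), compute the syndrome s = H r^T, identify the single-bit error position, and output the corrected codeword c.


s = (0, 0, 1, 1)^T, error position = 3, corrected codeword c = 001110110000100

Compute s = H r^T mod 2 one row at a time:
  s_1 = 1 + 0 + 0 + 0 + 0 + 1 + 0 + 0 = 2 ≡ 0 (mod 2).
  s_2 = 1 + 1 + 0 + 1 + 0 + 1 + 0 + 0 = 4 ≡ 0 (mod 2).
  s_3 = 0 + 0 + 0 + 1 + 0 + 0 + 0 + 0 = 1 ≡ 1 (mod 2).
  s_4 = 0 + 0 + 1 + 1 + 0 + 0 + 1 + 0 = 3 ≡ 1 (mod 2).
s = (0, 0, 1, 1)^T — this equals column 3 of H (binary 0011), so error is at position 3.
Correct: flip bit 3 of r = 000110110000100 to get c = 001110110000100.


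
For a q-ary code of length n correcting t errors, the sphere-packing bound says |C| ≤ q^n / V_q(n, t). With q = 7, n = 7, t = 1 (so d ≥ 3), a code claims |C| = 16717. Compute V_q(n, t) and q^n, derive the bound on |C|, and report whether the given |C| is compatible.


V_q(n, t) = 43, q^n = 823543, Hamming bound = 19152, |C| = 16717 ≤ bound (satisfied).

Step 1: Compute V_q(n, t) = Σ_{j=0}^1 C(n, j) (q−1)^j.
  j = 0: C(7,0)·(6)^0 = 1·1 = 1.
  j = 1: C(7,1)·(6)^1 = 7·6 = 42.
  V_q(n, t) = 1 + 42 = 43.
Step 2: q^n = 7^7 = 823543.
Step 3: Hamming bound ⌊q^n / V_q(n,t)⌋ = ⌊823543/43⌋ = 19152.
Step 4: Compare |C| = 16717 to 19152: satisfied.
The claimed |C| lies below the Hamming bound.


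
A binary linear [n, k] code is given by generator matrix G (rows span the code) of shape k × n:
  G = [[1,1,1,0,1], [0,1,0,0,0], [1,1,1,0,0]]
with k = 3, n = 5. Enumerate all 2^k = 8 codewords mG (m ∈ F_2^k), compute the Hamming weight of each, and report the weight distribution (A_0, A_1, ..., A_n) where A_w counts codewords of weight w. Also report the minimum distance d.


Weight distribution: A_0 = 1, A_1 = 2, A_2 = 2, A_3 = 2, A_4 = 1. Minimum distance d = 1.

Enumerate all 2^3 = 8 messages m ∈ F_2^3.
For each, compute codeword c = mG in F_2^5, then tally its weight.
  m = 000 → c = 00000, weight = 0.
  m = 100 → c = 11101, weight = 4.
  m = 010 → c = 01000, weight = 1.
  m = 110 → c = 10101, weight = 3.
  m = 001 → c = 11100, weight = 3.
  m = 101 → c = 00001, weight = 1.
  m = 011 → c = 10100, weight = 2.
  m = 111 → c = 01001, weight = 2.
Tally weights:
  weight 0: 1 codewords.
  weight 1: 2 codewords.
  weight 2: 2 codewords.
  weight 3: 2 codewords.
  weight 4: 1 codewords.
Minimum distance d = smallest w > 0 with A_w > 0 = 1.
Sanity: Σ A_w = 8 = 2^3 = 8 ✓.


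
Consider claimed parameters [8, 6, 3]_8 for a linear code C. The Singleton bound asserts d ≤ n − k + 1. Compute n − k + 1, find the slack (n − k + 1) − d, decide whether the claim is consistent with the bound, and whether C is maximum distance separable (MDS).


Singleton RHS = n − k + 1 = 3, slack = 0, bound satisfied, MDS.

Singleton bound: d ≤ n − k + 1.
Here n = 8, k = 6, so n − k + 1 = 3.
Given d = 3, check d ≤ 3: YES.
Slack = (n − k + 1) − d = 0.
The code is MDS (slack = 0).
Description: the claimed parameters are [8, 6, 3]_8; such a code would be MDS (meets Singleton bound).


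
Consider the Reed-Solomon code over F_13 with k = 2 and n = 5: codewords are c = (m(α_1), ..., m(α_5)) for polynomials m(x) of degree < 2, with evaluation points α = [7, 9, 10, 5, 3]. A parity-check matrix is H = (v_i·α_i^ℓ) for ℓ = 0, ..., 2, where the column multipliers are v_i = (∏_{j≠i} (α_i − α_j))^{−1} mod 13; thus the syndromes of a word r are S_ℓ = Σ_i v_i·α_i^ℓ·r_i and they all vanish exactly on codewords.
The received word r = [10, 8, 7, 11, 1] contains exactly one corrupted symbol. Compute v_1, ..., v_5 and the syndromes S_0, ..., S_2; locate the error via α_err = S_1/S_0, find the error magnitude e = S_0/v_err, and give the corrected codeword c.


S = (7, 9, 6), error at position 4, error magnitude e = 12, c = [10, 8, 7, 12, 1].

Step 1: column multipliers v_i = (∏_{j≠i}(α_i − α_j))^{−1} mod 13.
  i = 1 (α = 7): (7−9)(7−10)(7−5)(7−3) = (−2)·(−3)·2·4 = 48 ≡ 9, so v_1 = 9^{−1} = 3 (mod 13).
  i = 2 (α = 9): (9−7)(9−10)(9−5)(9−3) = 2·(−1)·4·6 = −48 ≡ 4, so v_2 = 4^{−1} = 10 (mod 13).
  i = 3 (α = 10): (10−7)(10−9)(10−5)(10−3) = 3·1·5·7 = 105 ≡ 1, so v_3 = 1^{−1} = 1 (mod 13).
  i = 4 (α = 5): (5−7)(5−9)(5−10)(5−3) = (−2)·(−4)·(−5)·2 = −80 ≡ 11, so v_4 = 11^{−1} = 6 (mod 13).
  i = 5 (α = 3): (3−7)(3−9)(3−10)(3−5) = (−4)·(−6)·(−7)·(−2) = 336 ≡ 11, so v_5 = 11^{−1} = 6 (mod 13).
  v = [3, 10, 1, 6, 6].
Step 2: syndromes of r = [10, 8, 7, 11, 1] (all sums mod 13).
  S_0 = Σ v_i r_i = 3·10 + 10·8 + 1·7 + 6·11 + 6·1 = 189 ≡ 7.
  S_1 = Σ v_i α_i r_i = 3·7·10 + 10·9·8 + 1·10·7 + 6·5·11 + 6·3·1 = 1348 ≡ 9.
  α_i^2 mod 13 = [10, 3, 9, 12, 9].
  S_2 = Σ v_i α_i^2 r_i = 3·10·10 + 10·3·8 + 1·9·7 + 6·12·11 + 6·9·1 = 1449 ≡ 6.
  S = (7, 9, 6) ≠ 0, so r is not a codeword (an error is present).
Step 3: locate the error. For a single error e at position i, S_ℓ = v_i·e·α_i^ℓ, so α_err = S_1/S_0.
  S_0^{−1} = 7^{−1} = 2 (mod 13), so α_err = 9·2 = 18 ≡ 5 = α_4. Error position i = 4.
  Consistency check: S_2/S_1 = 6·3 = 18 ≡ 5 = α_err ✓ (single-error assumption holds).
Step 4: error magnitude e = S_0/v_4 = S_0·∏_{j≠4}(α_4 − α_j) = 7·11 = 77 ≡ 12 (mod 13).
Step 5: correct position 4: c_4 = r_4 − e = 11 − 12 ≡ 12 (mod 13). Hence c = [10, 8, 7, 12, 1].
  Check: interpolating c through the α_i gives m(x) = 4 + 12·x (degree < 2) with m(α_i) = c_i for every i, so c is indeed a codeword.


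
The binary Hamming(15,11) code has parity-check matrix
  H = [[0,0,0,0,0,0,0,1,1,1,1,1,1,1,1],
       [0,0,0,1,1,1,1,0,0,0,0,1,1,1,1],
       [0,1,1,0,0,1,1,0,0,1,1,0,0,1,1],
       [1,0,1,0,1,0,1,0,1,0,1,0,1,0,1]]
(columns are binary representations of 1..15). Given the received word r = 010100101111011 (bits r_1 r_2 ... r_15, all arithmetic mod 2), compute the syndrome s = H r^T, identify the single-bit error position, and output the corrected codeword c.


s = (0, 1, 0, 0)^T, error position = 4, corrected codeword c = 010000101111011

Compute s = H r^T mod 2 one row at a time:
  s_1 = 0 + 1 + 1 + 1 + 1 + 0 + 1 + 1 = 6 ≡ 0 (mod 2).
  s_2 = 1 + 0 + 0 + 1 + 1 + 0 + 1 + 1 = 5 ≡ 1 (mod 2).
  s_3 = 1 + 0 + 0 + 1 + 1 + 1 + 1 + 1 = 6 ≡ 0 (mod 2).
  s_4 = 0 + 0 + 0 + 1 + 1 + 1 + 0 + 1 = 4 ≡ 0 (mod 2).
s = (0, 1, 0, 0)^T — this equals column 4 of H (binary 0100), so error is at position 4.
Correct: flip bit 4 of r = 010100101111011 to get c = 010000101111011.


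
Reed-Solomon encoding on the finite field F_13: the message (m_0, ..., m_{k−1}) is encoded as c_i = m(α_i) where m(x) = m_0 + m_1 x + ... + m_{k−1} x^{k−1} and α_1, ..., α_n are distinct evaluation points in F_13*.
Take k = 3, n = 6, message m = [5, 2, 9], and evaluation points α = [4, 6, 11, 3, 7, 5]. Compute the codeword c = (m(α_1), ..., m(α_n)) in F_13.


c = [1, 3, 11, 1, 5, 6]

Message polynomial: m(x) = 5 + 2·x + 9·x^2 (mod 13).
For each evaluation point α_i, compute m(α_i) mod 13:
  α_1 = 4: Horner steps 9 → 12 → 1, so m(4) = 1.
  α_2 = 6: Horner steps 9 → 4 → 3, so m(6) = 3.
  α_3 = 11: Horner steps 9 → 10 → 11, so m(11) = 11.
  α_4 = 3: Horner steps 9 → 3 → 1, so m(3) = 1.
  α_5 = 7: Horner steps 9 → 0 → 5, so m(7) = 5.
  α_6 = 5: Horner steps 9 → 8 → 6, so m(5) = 6.
Codeword c = [1, 3, 11, 1, 5, 6] ∈ F_13^6.


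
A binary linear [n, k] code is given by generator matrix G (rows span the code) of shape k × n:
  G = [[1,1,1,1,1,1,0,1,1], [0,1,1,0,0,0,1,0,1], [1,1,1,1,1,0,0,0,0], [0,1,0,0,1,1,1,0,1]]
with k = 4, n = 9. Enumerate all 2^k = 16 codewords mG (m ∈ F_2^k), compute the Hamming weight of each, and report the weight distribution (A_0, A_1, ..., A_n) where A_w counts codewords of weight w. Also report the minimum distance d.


Weight distribution: A_0 = 1, A_3 = 2, A_4 = 4, A_5 = 6, A_6 = 2, A_8 = 1. Minimum distance d = 3.

Enumerate all 2^4 = 16 messages m ∈ F_2^4.
For each, compute codeword c = mG in F_2^9, then tally its weight.
  m = 0000 → c = 000000000, weight = 0.
  m = 1000 → c = 111111011, weight = 8.
  m = 0100 → c = 011000101, weight = 4.
  m = 1100 → c = 100111110, weight = 6.
  m = 0010 → c = 111110000, weight = 5.
  m = 1010 → c = 000001011, weight = 3.
  m = 0110 → c = 100110101, weight = 5.
  m = 1110 → c = 011001110, weight = 5.
  m = 0001 → c = 010011101, weight = 5.
  m = 1001 → c = 101100110, weight = 5.
  m = 0101 → c = 001011000, weight = 3.
  m = 1101 → c = 110100011, weight = 5.
  m = 0011 → c = 101101101, weight = 6.
  m = 1011 → c = 010010110, weight = 4.
  m = 0111 → c = 110101000, weight = 4.
  m = 1111 → c = 001010011, weight = 4.
Tally weights:
  weight 0: 1 codewords.
  weight 3: 2 codewords.
  weight 4: 4 codewords.
  weight 5: 6 codewords.
  weight 6: 2 codewords.
  weight 8: 1 codewords.
Minimum distance d = smallest w > 0 with A_w > 0 = 3.
Sanity: Σ A_w = 16 = 2^4 = 16 ✓.


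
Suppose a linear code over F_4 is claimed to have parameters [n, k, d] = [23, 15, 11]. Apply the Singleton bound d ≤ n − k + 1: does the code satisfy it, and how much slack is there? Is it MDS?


Singleton RHS = n − k + 1 = 9, slack = -2, bound violated (no such code; not MDS).

Singleton bound: d ≤ n − k + 1.
Here n = 23, k = 15, so n − k + 1 = 9.
Given d = 11, check d ≤ 9: NO.
Slack = (n − k + 1) − d = -2.
The slack is negative: d = 11 exceeds n − k + 1 = 9 by 2, so the Singleton bound is violated and no linear [23, 15, 11]_4 code can exist. In particular it is not MDS (MDS requires d = n − k + 1 exactly).
Description: the claimed parameters are [23, 15, 11]_4; such a code would be impossible (violates the Singleton bound).


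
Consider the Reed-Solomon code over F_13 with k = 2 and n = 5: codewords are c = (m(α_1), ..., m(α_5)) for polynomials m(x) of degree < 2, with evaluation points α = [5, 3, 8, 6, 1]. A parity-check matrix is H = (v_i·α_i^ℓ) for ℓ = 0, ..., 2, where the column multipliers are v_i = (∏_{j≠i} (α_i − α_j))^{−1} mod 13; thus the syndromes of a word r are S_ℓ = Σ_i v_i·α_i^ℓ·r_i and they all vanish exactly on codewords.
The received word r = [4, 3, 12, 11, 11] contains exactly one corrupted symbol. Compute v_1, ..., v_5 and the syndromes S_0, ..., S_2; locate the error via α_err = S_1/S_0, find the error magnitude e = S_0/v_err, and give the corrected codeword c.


S = (5, 5, 5), error at position 5, error magnitude e = 9, c = [4, 3, 12, 11, 2].

Step 1: column multipliers v_i = (∏_{j≠i}(α_i − α_j))^{−1} mod 13.
  i = 1 (α = 5): (5−3)(5−8)(5−6)(5−1) = 2·(−3)·(−1)·4 = 24 ≡ 11, so v_1 = 11^{−1} = 6 (mod 13).
  i = 2 (α = 3): (3−5)(3−8)(3−6)(3−1) = (−2)·(−5)·(−3)·2 = −60 ≡ 5, so v_2 = 5^{−1} = 8 (mod 13).
  i = 3 (α = 8): (8−5)(8−3)(8−6)(8−1) = 3·5·2·7 = 210 ≡ 2, so v_3 = 2^{−1} = 7 (mod 13).
  i = 4 (α = 6): (6−5)(6−3)(6−8)(6−1) = 1·3·(−2)·5 = −30 ≡ 9, so v_4 = 9^{−1} = 3 (mod 13).
  i = 5 (α = 1): (1−5)(1−3)(1−8)(1−6) = (−4)·(−2)·(−7)·(−5) = 280 ≡ 7, so v_5 = 7^{−1} = 2 (mod 13).
  v = [6, 8, 7, 3, 2].
Step 2: syndromes of r = [4, 3, 12, 11, 11] (all sums mod 13).
  S_0 = Σ v_i r_i = 6·4 + 8·3 + 7·12 + 3·11 + 2·11 = 187 ≡ 5.
  S_1 = Σ v_i α_i r_i = 6·5·4 + 8·3·3 + 7·8·12 + 3·6·11 + 2·1·11 = 1084 ≡ 5.
  α_i^2 mod 13 = [12, 9, 12, 10, 1].
  S_2 = Σ v_i α_i^2 r_i = 6·12·4 + 8·9·3 + 7·12·12 + 3·10·11 + 2·1·11 = 1864 ≡ 5.
  S = (5, 5, 5) ≠ 0, so r is not a codeword (an error is present).
Step 3: locate the error. For a single error e at position i, S_ℓ = v_i·e·α_i^ℓ, so α_err = S_1/S_0.
  S_0^{−1} = 5^{−1} = 8 (mod 13), so α_err = 5·8 = 40 ≡ 1 = α_5. Error position i = 5.
  Consistency check: S_2/S_1 = 5·8 = 40 ≡ 1 = α_err ✓ (single-error assumption holds).
Step 4: error magnitude e = S_0/v_5 = S_0·∏_{j≠5}(α_5 − α_j) = 5·7 = 35 ≡ 9 (mod 13).
Step 5: correct position 5: c_5 = r_5 − e = 11 − 9 ≡ 2 (mod 13). Hence c = [4, 3, 12, 11, 2].
  Check: interpolating c through the α_i gives m(x) = 8 + 7·x (degree < 2) with m(α_i) = c_i for every i, so c is indeed a codeword.


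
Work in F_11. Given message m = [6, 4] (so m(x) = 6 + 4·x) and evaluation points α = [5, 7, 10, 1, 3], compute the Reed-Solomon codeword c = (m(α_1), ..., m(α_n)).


c = [4, 1, 2, 10, 7]

Message polynomial: m(x) = 6 + 4·x (mod 11).
For each evaluation point α_i, compute m(α_i) mod 11:
  α_1 = 5: Horner steps 4 → 4, so m(5) = 4.
  α_2 = 7: Horner steps 4 → 1, so m(7) = 1.
  α_3 = 10: Horner steps 4 → 2, so m(10) = 2.
  α_4 = 1: Horner steps 4 → 10, so m(1) = 10.
  α_5 = 3: Horner steps 4 → 7, so m(3) = 7.
Codeword c = [4, 1, 2, 10, 7] ∈ F_11^5.
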